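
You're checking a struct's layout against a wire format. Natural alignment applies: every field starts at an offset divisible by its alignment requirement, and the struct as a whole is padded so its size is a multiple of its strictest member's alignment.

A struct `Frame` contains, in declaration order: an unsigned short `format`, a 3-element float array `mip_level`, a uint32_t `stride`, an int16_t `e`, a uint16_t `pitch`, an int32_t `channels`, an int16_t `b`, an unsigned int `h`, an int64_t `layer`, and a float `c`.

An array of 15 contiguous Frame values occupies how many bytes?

840

@0: format [2B, align 2] → 2
+2 pad (align 4)
@4: mip_level [12B, align 4] → 16
@16: stride [4B, align 4] → 20
@20: e [2B, align 2] → 22
@22: pitch [2B, align 2] → 24
@24: channels [4B, align 4] → 28
@28: b [2B, align 2] → 30
+2 pad (align 4)
@32: h [4B, align 4] → 36
+4 pad (align 8)
@40: layer [8B, align 8] → 48
@48: c [4B, align 4] → 52
+4 tail pad (align 8)
size 56, align 8
array of 15: 15 × 56 = 840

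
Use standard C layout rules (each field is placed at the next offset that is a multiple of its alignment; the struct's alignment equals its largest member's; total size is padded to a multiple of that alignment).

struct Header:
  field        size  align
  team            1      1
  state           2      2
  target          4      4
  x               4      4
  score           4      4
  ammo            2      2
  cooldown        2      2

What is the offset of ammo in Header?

0..1  team  (1B, 1-aligned)
1..2  -- padding (1B)
2..4  state  (2B, 2-aligned)
4..8  target  (4B, 4-aligned)
8..12  x  (4B, 4-aligned)
12..16  score  (4B, 4-aligned)
16..18  ammo  (2B, 2-aligned)

16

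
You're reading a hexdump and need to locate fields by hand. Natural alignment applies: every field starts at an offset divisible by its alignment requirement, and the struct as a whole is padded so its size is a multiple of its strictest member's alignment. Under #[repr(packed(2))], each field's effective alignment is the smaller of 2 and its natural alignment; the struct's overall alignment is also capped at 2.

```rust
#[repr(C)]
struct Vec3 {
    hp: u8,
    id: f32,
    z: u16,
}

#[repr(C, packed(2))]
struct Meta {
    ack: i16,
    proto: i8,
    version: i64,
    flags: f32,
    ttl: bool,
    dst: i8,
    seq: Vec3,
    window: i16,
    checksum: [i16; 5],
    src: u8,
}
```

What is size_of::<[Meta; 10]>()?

440

Vec3: @0: hp [1B, align 1] → 1; +3 pad (align 4); @4: id [4B, align 4] → 8; @8: z [2B, align 2] → 10; +2 tail pad (align 4); size 12, align 4
@0: ack [2B, align 2] → 2
@2: proto [1B, align 1] → 3
+1 pad (align 2)
@4: version [8B, align 2] → 12
@12: flags [4B, align 2] → 16
@16: ttl [1B, align 1] → 17
@17: dst [1B, align 1] → 18
@18: seq [12B, align 2] → 30
@30: window [2B, align 2] → 32
@32: checksum [10B, align 2] → 42
@42: src [1B, align 1] → 43
+1 tail pad (align 2)
size 44, align 2
array of 10: 10 × 44 = 440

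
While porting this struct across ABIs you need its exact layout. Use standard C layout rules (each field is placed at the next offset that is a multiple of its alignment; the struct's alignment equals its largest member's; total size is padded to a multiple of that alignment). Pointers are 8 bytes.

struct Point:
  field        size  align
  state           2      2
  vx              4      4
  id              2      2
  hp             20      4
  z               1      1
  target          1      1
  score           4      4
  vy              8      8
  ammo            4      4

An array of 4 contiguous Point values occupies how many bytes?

state at 0 (size 2, align 2) → ends 2
pad 2 to align 4 for vx
vx at 4 (size 4, align 4) → ends 8
id at 8 (size 2, align 2) → ends 10
pad 2 to align 4 for hp
hp at 12 (size 20, align 4) → ends 32
z at 32 (size 1, align 1) → ends 33
target at 33 (size 1, align 1) → ends 34
pad 2 to align 4 for score
score at 36 (size 4, align 4) → ends 40
vy at 40 (size 8, align 8) → ends 48
ammo at 48 (size 4, align 4) → ends 52
tail pad 4 to reach multiple of 8
total 56 bytes, alignment 8
array of 4: 4 × 56 = 224

224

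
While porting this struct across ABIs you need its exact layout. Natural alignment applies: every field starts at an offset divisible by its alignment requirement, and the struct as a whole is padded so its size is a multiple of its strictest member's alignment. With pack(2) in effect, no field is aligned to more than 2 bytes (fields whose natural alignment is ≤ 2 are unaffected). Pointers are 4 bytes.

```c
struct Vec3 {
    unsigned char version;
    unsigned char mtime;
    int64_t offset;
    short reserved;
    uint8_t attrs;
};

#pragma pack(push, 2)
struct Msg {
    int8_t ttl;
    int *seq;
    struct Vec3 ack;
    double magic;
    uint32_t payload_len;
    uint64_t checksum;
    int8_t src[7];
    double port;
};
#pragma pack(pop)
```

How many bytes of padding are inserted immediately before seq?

1

Vec3: @0: version [1B, align 1] → 1; @1: mtime [1B, align 1] → 2; +6 pad (align 8); @8: offset [8B, align 8] → 16; @16: reserved [2B, align 2] → 18; @18: attrs [1B, align 1] → 19; +5 tail pad (align 8); size 24, align 8
@0: ttl [1B, align 1] → 1
+1 pad (align 2)
@2: seq [4B, align 2] → 6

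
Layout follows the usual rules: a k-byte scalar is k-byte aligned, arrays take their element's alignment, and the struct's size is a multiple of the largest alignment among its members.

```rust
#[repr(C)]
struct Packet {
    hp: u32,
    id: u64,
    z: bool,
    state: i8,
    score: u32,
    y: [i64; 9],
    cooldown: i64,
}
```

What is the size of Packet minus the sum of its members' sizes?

hp at 0 (size 4, align 4) → ends 4
pad 4 to align 8 for id
id at 8 (size 8, align 8) → ends 16
z at 16 (size 1, align 1) → ends 17
state at 17 (size 1, align 1) → ends 18
pad 2 to align 4 for score
score at 20 (size 4, align 4) → ends 24
y at 24 (size 72, align 8) → ends 96
cooldown at 96 (size 8, align 8) → ends 104
total 104 bytes, alignment 8
data bytes 98, size 104 → padding 6

6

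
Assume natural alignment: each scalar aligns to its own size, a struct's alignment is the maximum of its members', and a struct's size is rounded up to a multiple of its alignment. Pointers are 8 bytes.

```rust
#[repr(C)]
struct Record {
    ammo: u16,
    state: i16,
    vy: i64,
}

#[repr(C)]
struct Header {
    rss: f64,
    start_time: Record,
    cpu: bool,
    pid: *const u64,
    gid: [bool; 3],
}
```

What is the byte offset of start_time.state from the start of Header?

10

Record: @0: ammo [2B, align 2] → 2; @2: state [2B, align 2] → 4; +4 pad (align 8); @8: vy [8B, align 8] → 16; size 16, align 8
@0: rss [8B, align 8] → 8
@8: start_time [16B, align 8] → 24
within Record: state at 2
8 + 2 = 10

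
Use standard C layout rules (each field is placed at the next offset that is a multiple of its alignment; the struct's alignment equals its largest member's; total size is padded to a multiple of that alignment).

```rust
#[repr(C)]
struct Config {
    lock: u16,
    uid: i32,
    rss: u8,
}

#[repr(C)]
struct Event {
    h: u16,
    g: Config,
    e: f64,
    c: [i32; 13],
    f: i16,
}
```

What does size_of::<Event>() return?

Config: @0: lock [2B, align 2] → 2; +2 pad (align 4); @4: uid [4B, align 4] → 8; @8: rss [1B, align 1] → 9; +3 tail pad (align 4); size 12, align 4
@0: h [2B, align 2] → 2
+2 pad (align 4)
@4: g [12B, align 4] → 16
@16: e [8B, align 8] → 24
@24: c [52B, align 4] → 76
@76: f [2B, align 2] → 78
+2 tail pad (align 8)
size 80, align 8

80 bytes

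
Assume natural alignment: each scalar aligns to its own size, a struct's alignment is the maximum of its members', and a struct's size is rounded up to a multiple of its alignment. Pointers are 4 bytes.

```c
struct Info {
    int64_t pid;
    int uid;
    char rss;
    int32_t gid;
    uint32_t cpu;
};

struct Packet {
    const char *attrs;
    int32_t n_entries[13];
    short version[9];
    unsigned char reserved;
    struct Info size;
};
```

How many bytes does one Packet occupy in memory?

104 bytes

Info: @0: pid [8B, align 8] → 8; @8: uid [4B, align 4] → 12; @12: rss [1B, align 1] → 13; +3 pad (align 4); @16: gid [4B, align 4] → 20; @20: cpu [4B, align 4] → 24; size 24, align 8
@0: attrs [4B, align 4] → 4
@4: n_entries [52B, align 4] → 56
@56: version [18B, align 2] → 74
@74: reserved [1B, align 1] → 75
+5 pad (align 8)
@80: size [24B, align 8] → 104
size 104, align 8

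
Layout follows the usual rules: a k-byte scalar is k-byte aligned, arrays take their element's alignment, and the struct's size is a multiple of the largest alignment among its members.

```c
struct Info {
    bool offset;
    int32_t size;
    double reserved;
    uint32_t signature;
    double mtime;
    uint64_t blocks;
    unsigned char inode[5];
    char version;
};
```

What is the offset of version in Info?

45

0..1  offset  (1B, 1-aligned)
1..4  -- padding (3B)
4..8  size  (4B, 4-aligned)
8..16  reserved  (8B, 8-aligned)
16..20  signature  (4B, 4-aligned)
20..24  -- padding (4B)
24..32  mtime  (8B, 8-aligned)
32..40  blocks  (8B, 8-aligned)
40..45  inode  (5B, 1-aligned)
45..46  version  (1B, 1-aligned)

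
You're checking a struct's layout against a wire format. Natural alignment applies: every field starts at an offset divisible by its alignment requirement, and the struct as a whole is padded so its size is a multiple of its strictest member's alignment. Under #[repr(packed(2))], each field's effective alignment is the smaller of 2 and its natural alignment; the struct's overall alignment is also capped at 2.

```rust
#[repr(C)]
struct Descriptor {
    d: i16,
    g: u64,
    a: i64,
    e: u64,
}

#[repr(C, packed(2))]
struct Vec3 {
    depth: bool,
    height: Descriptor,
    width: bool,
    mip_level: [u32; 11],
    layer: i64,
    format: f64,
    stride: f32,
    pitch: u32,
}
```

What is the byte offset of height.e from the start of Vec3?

26

Descriptor: @0: d [2B, align 2] → 2; +6 pad (align 8); @8: g [8B, align 8] → 16; @16: a [8B, align 8] → 24; @24: e [8B, align 8] → 32; size 32, align 8
@0: depth [1B, align 1] → 1
+1 pad (align 2)
@2: height [32B, align 2] → 34
within Descriptor: e at 24
2 + 24 = 26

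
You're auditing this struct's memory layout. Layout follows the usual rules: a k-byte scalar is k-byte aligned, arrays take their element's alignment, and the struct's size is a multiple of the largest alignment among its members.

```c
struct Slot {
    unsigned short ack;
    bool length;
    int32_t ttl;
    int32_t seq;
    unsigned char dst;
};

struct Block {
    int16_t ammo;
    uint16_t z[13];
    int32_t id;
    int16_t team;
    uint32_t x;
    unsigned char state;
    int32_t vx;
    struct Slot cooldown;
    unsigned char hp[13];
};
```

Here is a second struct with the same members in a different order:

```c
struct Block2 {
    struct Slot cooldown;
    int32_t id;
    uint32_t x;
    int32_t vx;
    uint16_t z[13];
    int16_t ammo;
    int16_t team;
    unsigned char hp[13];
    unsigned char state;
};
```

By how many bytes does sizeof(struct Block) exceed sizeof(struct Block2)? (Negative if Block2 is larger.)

8

Slot: ack at 0 (size 2, align 2) → ends 2; length at 2 (size 1, align 1) → ends 3; pad 1 to align 4 for ttl; ttl at 4 (size 4, align 4) → ends 8; seq at 8 (size 4, align 4) → ends 12; dst at 12 (size 1, align 1) → ends 13; tail pad 3 to reach multiple of 4; total 16 bytes, alignment 4
ammo at 0 (size 2, align 2) → ends 2
z at 2 (size 26, align 2) → ends 28
id at 28 (size 4, align 4) → ends 32
team at 32 (size 2, align 2) → ends 34
pad 2 to align 4 for x
x at 36 (size 4, align 4) → ends 40
state at 40 (size 1, align 1) → ends 41
pad 3 to align 4 for vx
vx at 44 (size 4, align 4) → ends 48
cooldown at 48 (size 16, align 4) → ends 64
hp at 64 (size 13, align 1) → ends 77
tail pad 3 to reach multiple of 4
total 80 bytes, alignment 4
— Block2 —
cooldown at 0 (size 16, align 4) → ends 16
id at 16 (size 4, align 4) → ends 20
x at 20 (size 4, align 4) → ends 24
vx at 24 (size 4, align 4) → ends 28
z at 28 (size 26, align 2) → ends 54
ammo at 54 (size 2, align 2) → ends 56
team at 56 (size 2, align 2) → ends 58
hp at 58 (size 13, align 1) → ends 71
state at 71 (size 1, align 1) → ends 72
total 72 bytes, alignment 4
80 − 72 = 8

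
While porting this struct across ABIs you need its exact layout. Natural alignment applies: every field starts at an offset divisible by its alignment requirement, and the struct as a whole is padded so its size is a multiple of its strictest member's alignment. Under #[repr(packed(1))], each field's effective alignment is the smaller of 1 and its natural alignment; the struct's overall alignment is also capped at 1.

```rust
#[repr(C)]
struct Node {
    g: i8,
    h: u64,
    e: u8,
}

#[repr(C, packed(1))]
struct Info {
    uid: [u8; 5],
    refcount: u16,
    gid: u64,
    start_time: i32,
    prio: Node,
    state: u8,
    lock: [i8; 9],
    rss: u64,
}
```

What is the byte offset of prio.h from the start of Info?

Node: @0: g [1B, align 1] → 1; +7 pad (align 8); @8: h [8B, align 8] → 16; @16: e [1B, align 1] → 17; +7 tail pad (align 8); size 24, align 8
@0: uid [5B, align 1] → 5
@5: refcount [2B, align 1] → 7
@7: gid [8B, align 1] → 15
@15: start_time [4B, align 1] → 19
@19: prio [24B, align 1] → 43
within Node: h at 8
19 + 8 = 27

27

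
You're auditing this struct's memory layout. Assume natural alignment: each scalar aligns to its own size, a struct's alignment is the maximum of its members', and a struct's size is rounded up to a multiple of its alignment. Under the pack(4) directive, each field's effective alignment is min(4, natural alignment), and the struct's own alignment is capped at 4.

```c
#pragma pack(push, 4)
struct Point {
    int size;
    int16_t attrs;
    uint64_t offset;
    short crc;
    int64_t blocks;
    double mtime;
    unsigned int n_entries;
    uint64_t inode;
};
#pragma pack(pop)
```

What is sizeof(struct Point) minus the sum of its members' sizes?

4

@0: size [4B, align 4] → 4
@4: attrs [2B, align 2] → 6
+2 pad (align 4)
@8: offset [8B, align 4] → 16
@16: crc [2B, align 2] → 18
+2 pad (align 4)
@20: blocks [8B, align 4] → 28
@28: mtime [8B, align 4] → 36
@36: n_entries [4B, align 4] → 40
@40: inode [8B, align 4] → 48
size 48, align 4
data bytes 44, size 48 → padding 4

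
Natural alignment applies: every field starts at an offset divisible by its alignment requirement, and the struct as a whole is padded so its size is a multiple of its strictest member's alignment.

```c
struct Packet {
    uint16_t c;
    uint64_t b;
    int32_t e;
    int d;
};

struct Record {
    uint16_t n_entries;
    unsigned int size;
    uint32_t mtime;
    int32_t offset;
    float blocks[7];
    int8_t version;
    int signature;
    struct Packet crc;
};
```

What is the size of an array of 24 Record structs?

1920

Packet: c at 0 (size 2, align 2) → ends 2; pad 6 to align 8 for b; b at 8 (size 8, align 8) → ends 16; e at 16 (size 4, align 4) → ends 20; d at 20 (size 4, align 4) → ends 24; total 24 bytes, alignment 8
n_entries at 0 (size 2, align 2) → ends 2
pad 2 to align 4 for size
size at 4 (size 4, align 4) → ends 8
mtime at 8 (size 4, align 4) → ends 12
offset at 12 (size 4, align 4) → ends 16
blocks at 16 (size 28, align 4) → ends 44
version at 44 (size 1, align 1) → ends 45
pad 3 to align 4 for signature
signature at 48 (size 4, align 4) → ends 52
pad 4 to align 8 for crc
crc at 56 (size 24, align 8) → ends 80
total 80 bytes, alignment 8
array of 24: 24 × 80 = 1920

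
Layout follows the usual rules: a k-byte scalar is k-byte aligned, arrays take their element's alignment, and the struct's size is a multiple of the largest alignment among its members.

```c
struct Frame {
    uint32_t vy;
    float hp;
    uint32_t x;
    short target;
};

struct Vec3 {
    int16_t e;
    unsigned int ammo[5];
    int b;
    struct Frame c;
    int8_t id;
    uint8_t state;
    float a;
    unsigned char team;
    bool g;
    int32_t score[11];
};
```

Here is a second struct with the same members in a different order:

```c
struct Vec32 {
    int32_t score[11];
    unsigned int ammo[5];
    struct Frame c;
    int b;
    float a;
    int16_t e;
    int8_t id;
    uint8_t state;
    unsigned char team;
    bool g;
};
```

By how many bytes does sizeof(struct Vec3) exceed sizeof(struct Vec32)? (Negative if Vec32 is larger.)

Frame: @0: vy [4B, align 4] → 4; @4: hp [4B, align 4] → 8; @8: x [4B, align 4] → 12; @12: target [2B, align 2] → 14; +2 tail pad (align 4); size 16, align 4
@0: e [2B, align 2] → 2
+2 pad (align 4)
@4: ammo [20B, align 4] → 24
@24: b [4B, align 4] → 28
@28: c [16B, align 4] → 44
@44: id [1B, align 1] → 45
@45: state [1B, align 1] → 46
+2 pad (align 4)
@48: a [4B, align 4] → 52
@52: team [1B, align 1] → 53
@53: g [1B, align 1] → 54
+2 pad (align 4)
@56: score [44B, align 4] → 100
size 100, align 4
— Vec32 —
@0: score [44B, align 4] → 44
@44: ammo [20B, align 4] → 64
@64: c [16B, align 4] → 80
@80: b [4B, align 4] → 84
@84: a [4B, align 4] → 88
@88: e [2B, align 2] → 90
@90: id [1B, align 1] → 91
@91: state [1B, align 1] → 92
@92: team [1B, align 1] → 93
@93: g [1B, align 1] → 94
+2 tail pad (align 4)
size 96, align 4
100 − 96 = 4

4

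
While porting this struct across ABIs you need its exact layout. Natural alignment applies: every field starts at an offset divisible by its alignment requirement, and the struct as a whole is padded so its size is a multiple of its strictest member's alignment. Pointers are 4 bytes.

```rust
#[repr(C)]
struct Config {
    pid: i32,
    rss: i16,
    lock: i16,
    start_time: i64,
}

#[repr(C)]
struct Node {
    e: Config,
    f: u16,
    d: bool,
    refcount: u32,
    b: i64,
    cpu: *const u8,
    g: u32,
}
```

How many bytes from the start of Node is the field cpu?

32

Config: pid at 0 (size 4, align 4) → ends 4; rss at 4 (size 2, align 2) → ends 6; lock at 6 (size 2, align 2) → ends 8; start_time at 8 (size 8, align 8) → ends 16; total 16 bytes, alignment 8
e at 0 (size 16, align 8) → ends 16
f at 16 (size 2, align 2) → ends 18
d at 18 (size 1, align 1) → ends 19
pad 1 to align 4 for refcount
refcount at 20 (size 4, align 4) → ends 24
b at 24 (size 8, align 8) → ends 32
cpu at 32 (size 4, align 4) → ends 36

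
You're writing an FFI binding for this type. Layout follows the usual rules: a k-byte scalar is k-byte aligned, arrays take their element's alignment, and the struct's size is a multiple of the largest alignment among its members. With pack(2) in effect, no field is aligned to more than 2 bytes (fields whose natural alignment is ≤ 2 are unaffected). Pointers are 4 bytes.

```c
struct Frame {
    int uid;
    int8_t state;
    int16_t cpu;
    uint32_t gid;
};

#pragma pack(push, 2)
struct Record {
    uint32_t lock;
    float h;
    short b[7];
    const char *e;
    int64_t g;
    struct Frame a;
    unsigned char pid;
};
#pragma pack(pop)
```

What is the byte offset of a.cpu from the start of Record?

Frame: uid at 0 (size 4, align 4) → ends 4; state at 4 (size 1, align 1) → ends 5; pad 1 to align 2 for cpu; cpu at 6 (size 2, align 2) → ends 8; gid at 8 (size 4, align 4) → ends 12; total 12 bytes, alignment 4
lock at 0 (size 4, align 2) → ends 4
h at 4 (size 4, align 2) → ends 8
b at 8 (size 14, align 2) → ends 22
e at 22 (size 4, align 2) → ends 26
g at 26 (size 8, align 2) → ends 34
a at 34 (size 12, align 2) → ends 46
within Frame: cpu at 6
34 + 6 = 40

40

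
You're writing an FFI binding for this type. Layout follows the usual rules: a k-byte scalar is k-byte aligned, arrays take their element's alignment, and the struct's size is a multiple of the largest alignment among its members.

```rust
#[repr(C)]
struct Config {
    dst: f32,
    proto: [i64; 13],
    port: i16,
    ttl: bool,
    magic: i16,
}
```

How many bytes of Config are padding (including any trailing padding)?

@0: dst [4B, align 4] → 4
+4 pad (align 8)
@8: proto [104B, align 8] → 112
@112: port [2B, align 2] → 114
@114: ttl [1B, align 1] → 115
+1 pad (align 2)
@116: magic [2B, align 2] → 118
+2 tail pad (align 8)
size 120, align 8
data bytes 113, size 120 → padding 7

7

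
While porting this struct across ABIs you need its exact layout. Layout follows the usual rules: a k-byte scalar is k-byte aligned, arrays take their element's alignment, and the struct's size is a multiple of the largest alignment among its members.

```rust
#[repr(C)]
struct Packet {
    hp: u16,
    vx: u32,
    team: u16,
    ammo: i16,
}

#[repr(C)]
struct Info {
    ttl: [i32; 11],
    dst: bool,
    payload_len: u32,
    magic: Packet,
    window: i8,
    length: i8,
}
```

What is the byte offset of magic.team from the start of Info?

60

Packet: @0: hp [2B, align 2] → 2; +2 pad (align 4); @4: vx [4B, align 4] → 8; @8: team [2B, align 2] → 10; @10: ammo [2B, align 2] → 12; size 12, align 4
@0: ttl [44B, align 4] → 44
@44: dst [1B, align 1] → 45
+3 pad (align 4)
@48: payload_len [4B, align 4] → 52
@52: magic [12B, align 4] → 64
within Packet: team at 8
52 + 8 = 60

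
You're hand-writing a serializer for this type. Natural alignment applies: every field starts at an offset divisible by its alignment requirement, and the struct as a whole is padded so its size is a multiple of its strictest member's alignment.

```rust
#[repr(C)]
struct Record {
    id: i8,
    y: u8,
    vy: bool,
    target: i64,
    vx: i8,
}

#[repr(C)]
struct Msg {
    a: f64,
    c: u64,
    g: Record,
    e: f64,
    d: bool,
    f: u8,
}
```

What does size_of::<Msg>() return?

Record: @0: id [1B, align 1] → 1; @1: y [1B, align 1] → 2; @2: vy [1B, align 1] → 3; +5 pad (align 8); @8: target [8B, align 8] → 16; @16: vx [1B, align 1] → 17; +7 tail pad (align 8); size 24, align 8
@0: a [8B, align 8] → 8
@8: c [8B, align 8] → 16
@16: g [24B, align 8] → 40
@40: e [8B, align 8] → 48
@48: d [1B, align 1] → 49
@49: f [1B, align 1] → 50
+6 tail pad (align 8)
size 56, align 8

56 bytes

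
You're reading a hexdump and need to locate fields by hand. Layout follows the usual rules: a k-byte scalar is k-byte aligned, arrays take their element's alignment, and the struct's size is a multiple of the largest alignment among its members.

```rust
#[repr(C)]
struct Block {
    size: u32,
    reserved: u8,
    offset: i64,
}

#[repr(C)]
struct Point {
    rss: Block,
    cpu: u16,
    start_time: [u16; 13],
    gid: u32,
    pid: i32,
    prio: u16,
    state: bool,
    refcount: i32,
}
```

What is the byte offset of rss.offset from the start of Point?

8

Block: size at 0 (size 4, align 4) → ends 4; reserved at 4 (size 1, align 1) → ends 5; pad 3 to align 8 for offset; offset at 8 (size 8, align 8) → ends 16; total 16 bytes, alignment 8
rss at 0 (size 16, align 8) → ends 16
within Block: offset at 8
0 + 8 = 8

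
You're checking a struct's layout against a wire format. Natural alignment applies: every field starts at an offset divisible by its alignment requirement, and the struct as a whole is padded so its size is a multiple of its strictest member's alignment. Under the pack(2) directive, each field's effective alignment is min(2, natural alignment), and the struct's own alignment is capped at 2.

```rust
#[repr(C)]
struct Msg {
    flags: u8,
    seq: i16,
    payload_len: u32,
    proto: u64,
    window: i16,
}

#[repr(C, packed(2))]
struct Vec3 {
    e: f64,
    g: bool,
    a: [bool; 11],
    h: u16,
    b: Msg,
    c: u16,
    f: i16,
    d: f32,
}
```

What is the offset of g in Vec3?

8

Msg: @0: flags [1B, align 1] → 1; +1 pad (align 2); @2: seq [2B, align 2] → 4; @4: payload_len [4B, align 4] → 8; @8: proto [8B, align 8] → 16; @16: window [2B, align 2] → 18; +6 tail pad (align 8); size 24, align 8
@0: e [8B, align 2] → 8
@8: g [1B, align 1] → 9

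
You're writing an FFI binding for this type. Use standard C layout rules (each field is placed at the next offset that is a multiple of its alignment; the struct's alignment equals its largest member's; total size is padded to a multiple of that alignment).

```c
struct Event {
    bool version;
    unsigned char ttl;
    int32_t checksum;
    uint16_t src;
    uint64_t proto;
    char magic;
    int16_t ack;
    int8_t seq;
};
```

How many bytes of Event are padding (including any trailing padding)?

version at 0 (size 1, align 1) → ends 1
ttl at 1 (size 1, align 1) → ends 2
pad 2 to align 4 for checksum
checksum at 4 (size 4, align 4) → ends 8
src at 8 (size 2, align 2) → ends 10
pad 6 to align 8 for proto
proto at 16 (size 8, align 8) → ends 24
magic at 24 (size 1, align 1) → ends 25
pad 1 to align 2 for ack
ack at 26 (size 2, align 2) → ends 28
seq at 28 (size 1, align 1) → ends 29
tail pad 3 to reach multiple of 8
total 32 bytes, alignment 8
data bytes 20, size 32 → padding 12

12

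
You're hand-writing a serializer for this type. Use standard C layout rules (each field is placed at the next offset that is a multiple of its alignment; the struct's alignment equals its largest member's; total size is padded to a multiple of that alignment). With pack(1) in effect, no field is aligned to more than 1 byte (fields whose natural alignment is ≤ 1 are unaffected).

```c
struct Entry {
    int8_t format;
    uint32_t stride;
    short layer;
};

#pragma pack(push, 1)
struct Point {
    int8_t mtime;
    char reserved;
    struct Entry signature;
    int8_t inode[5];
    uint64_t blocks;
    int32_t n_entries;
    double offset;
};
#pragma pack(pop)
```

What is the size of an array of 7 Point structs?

Entry: @0: format [1B, align 1] → 1; +3 pad (align 4); @4: stride [4B, align 4] → 8; @8: layer [2B, align 2] → 10; +2 tail pad (align 4); size 12, align 4
@0: mtime [1B, align 1] → 1
@1: reserved [1B, align 1] → 2
@2: signature [12B, align 1] → 14
@14: inode [5B, align 1] → 19
@19: blocks [8B, align 1] → 27
@27: n_entries [4B, align 1] → 31
@31: offset [8B, align 1] → 39
size 39, align 1
array of 7: 7 × 39 = 273

273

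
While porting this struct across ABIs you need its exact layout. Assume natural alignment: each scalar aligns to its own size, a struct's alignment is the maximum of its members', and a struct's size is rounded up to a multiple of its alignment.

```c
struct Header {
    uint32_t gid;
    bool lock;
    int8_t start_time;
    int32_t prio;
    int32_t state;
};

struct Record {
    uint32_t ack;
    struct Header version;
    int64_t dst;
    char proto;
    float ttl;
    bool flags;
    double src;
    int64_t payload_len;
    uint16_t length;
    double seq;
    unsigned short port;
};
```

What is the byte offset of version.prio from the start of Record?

12

Header: gid at 0 (size 4, align 4) → ends 4; lock at 4 (size 1, align 1) → ends 5; start_time at 5 (size 1, align 1) → ends 6; pad 2 to align 4 for prio; prio at 8 (size 4, align 4) → ends 12; state at 12 (size 4, align 4) → ends 16; total 16 bytes, alignment 4
ack at 0 (size 4, align 4) → ends 4
version at 4 (size 16, align 4) → ends 20
within Header: prio at 8
4 + 8 = 12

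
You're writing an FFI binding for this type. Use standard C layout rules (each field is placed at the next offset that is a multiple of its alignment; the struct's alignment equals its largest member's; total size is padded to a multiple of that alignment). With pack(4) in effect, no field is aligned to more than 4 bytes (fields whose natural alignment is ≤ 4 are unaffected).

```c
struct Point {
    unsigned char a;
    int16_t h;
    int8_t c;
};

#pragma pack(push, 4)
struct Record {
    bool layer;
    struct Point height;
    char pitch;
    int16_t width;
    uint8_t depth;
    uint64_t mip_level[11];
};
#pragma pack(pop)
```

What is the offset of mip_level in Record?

Point: 0..1  a  (1B, 1-aligned); 1..2  -- padding (1B); 2..4  h  (2B, 2-aligned); 4..5  c  (1B, 1-aligned); 5..6  -- tail padding (1B); sizeof = 6, alignof = 2
0..1  layer  (1B, 1-aligned)
1..2  -- padding (1B)
2..8  height  (6B, 2-aligned)
8..9  pitch  (1B, 1-aligned)
9..10  -- padding (1B)
10..12  width  (2B, 2-aligned)
12..13  depth  (1B, 1-aligned)
13..16  -- padding (3B)
16..104  mip_level  (88B, 4-aligned)

16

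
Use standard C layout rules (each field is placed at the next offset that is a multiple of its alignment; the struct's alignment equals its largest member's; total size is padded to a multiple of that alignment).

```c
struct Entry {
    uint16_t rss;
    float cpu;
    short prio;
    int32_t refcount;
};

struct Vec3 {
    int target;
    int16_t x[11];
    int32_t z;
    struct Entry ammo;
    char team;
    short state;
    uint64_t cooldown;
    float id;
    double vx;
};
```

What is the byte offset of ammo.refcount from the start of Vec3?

Entry: 0..2  rss  (2B, 2-aligned); 2..4  -- padding (2B); 4..8  cpu  (4B, 4-aligned); 8..10  prio  (2B, 2-aligned); 10..12  -- padding (2B); 12..16  refcount  (4B, 4-aligned); sizeof = 16, alignof = 4
0..4  target  (4B, 4-aligned)
4..26  x  (22B, 2-aligned)
26..28  -- padding (2B)
28..32  z  (4B, 4-aligned)
32..48  ammo  (16B, 4-aligned)
within Entry: refcount at 12
32 + 12 = 44

44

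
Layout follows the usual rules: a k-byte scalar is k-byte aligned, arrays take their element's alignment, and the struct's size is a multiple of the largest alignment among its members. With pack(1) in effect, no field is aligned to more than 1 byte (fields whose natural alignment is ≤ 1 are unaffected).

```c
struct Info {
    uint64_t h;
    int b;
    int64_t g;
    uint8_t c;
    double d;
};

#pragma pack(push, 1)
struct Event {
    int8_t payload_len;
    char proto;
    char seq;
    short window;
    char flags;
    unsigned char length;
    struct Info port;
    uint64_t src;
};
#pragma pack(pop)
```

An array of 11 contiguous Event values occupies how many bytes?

605

Info: 0..8  h  (8B, 8-aligned); 8..12  b  (4B, 4-aligned); 12..16  -- padding (4B); 16..24  g  (8B, 8-aligned); 24..25  c  (1B, 1-aligned); 25..32  -- padding (7B); 32..40  d  (8B, 8-aligned); sizeof = 40, alignof = 8
0..1  payload_len  (1B, 1-aligned)
1..2  proto  (1B, 1-aligned)
2..3  seq  (1B, 1-aligned)
3..5  window  (2B, 1-aligned)
5..6  flags  (1B, 1-aligned)
6..7  length  (1B, 1-aligned)
7..47  port  (40B, 1-aligned)
47..55  src  (8B, 1-aligned)
sizeof = 55, alignof = 1
array of 11: 11 × 55 = 605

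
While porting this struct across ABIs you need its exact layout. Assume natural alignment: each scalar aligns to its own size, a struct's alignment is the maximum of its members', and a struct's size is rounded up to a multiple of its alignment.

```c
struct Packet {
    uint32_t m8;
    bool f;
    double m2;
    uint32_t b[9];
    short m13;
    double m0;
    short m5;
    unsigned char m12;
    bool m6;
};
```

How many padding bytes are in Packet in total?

9

@0: m8 [4B, align 4] → 4
@4: f [1B, align 1] → 5
+3 pad (align 8)
@8: m2 [8B, align 8] → 16
@16: b [36B, align 4] → 52
@52: m13 [2B, align 2] → 54
+2 pad (align 8)
@56: m0 [8B, align 8] → 64
@64: m5 [2B, align 2] → 66
@66: m12 [1B, align 1] → 67
@67: m6 [1B, align 1] → 68
+4 tail pad (align 8)
size 72, align 8
data bytes 63, size 72 → padding 9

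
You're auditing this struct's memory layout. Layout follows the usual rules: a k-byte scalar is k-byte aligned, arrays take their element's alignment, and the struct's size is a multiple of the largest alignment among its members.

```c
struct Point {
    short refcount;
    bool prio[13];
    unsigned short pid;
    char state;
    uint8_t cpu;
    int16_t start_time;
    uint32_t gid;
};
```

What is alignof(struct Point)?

member alignments: refcount=2, prio=1, pid=2, state=1, cpu=1, start_time=2, gid=4
max = 4

4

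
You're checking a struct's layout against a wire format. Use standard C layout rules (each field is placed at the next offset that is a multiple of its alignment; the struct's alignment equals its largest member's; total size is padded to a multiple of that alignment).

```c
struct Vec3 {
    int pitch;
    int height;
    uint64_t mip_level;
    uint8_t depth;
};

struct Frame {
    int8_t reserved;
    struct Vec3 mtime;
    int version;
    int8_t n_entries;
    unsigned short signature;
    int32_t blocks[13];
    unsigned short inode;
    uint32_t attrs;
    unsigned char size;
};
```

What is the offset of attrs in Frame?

96

Vec3: @0: pitch [4B, align 4] → 4; @4: height [4B, align 4] → 8; @8: mip_level [8B, align 8] → 16; @16: depth [1B, align 1] → 17; +7 tail pad (align 8); size 24, align 8
@0: reserved [1B, align 1] → 1
+7 pad (align 8)
@8: mtime [24B, align 8] → 32
@32: version [4B, align 4] → 36
@36: n_entries [1B, align 1] → 37
+1 pad (align 2)
@38: signature [2B, align 2] → 40
@40: blocks [52B, align 4] → 92
@92: inode [2B, align 2] → 94
+2 pad (align 4)
@96: attrs [4B, align 4] → 100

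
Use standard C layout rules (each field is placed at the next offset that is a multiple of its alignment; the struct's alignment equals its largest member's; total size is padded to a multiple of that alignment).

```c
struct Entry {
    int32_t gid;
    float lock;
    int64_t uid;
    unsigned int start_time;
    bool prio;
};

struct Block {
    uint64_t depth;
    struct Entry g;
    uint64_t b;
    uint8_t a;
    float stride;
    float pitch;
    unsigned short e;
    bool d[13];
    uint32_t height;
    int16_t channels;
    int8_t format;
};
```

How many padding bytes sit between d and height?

Entry: 0..4  gid  (4B, 4-aligned); 4..8  lock  (4B, 4-aligned); 8..16  uid  (8B, 8-aligned); 16..20  start_time  (4B, 4-aligned); 20..21  prio  (1B, 1-aligned); 21..24  -- tail padding (3B); sizeof = 24, alignof = 8
0..8  depth  (8B, 8-aligned)
8..32  g  (24B, 8-aligned)
32..40  b  (8B, 8-aligned)
40..41  a  (1B, 1-aligned)
41..44  -- padding (3B)
44..48  stride  (4B, 4-aligned)
48..52  pitch  (4B, 4-aligned)
52..54  e  (2B, 2-aligned)
54..67  d  (13B, 1-aligned)
67..68  -- padding (1B)
68..72  height  (4B, 4-aligned)

1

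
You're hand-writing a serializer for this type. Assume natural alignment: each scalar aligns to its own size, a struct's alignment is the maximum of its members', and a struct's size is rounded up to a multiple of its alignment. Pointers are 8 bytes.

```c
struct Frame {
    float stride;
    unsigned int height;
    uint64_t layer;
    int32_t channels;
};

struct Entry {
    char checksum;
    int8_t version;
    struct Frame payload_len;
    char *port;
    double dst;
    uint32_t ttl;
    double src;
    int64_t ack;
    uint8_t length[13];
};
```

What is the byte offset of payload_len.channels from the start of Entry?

Frame: 0..4  stride  (4B, 4-aligned); 4..8  height  (4B, 4-aligned); 8..16  layer  (8B, 8-aligned); 16..20  channels  (4B, 4-aligned); 20..24  -- tail padding (4B); sizeof = 24, alignof = 8
0..1  checksum  (1B, 1-aligned)
1..2  version  (1B, 1-aligned)
2..8  -- padding (6B)
8..32  payload_len  (24B, 8-aligned)
within Frame: channels at 16
8 + 16 = 24

24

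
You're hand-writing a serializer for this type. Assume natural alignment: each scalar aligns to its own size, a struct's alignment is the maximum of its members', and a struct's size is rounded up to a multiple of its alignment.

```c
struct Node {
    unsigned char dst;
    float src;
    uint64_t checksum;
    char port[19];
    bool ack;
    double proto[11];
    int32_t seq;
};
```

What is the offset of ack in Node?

35

0..1  dst  (1B, 1-aligned)
1..4  -- padding (3B)
4..8  src  (4B, 4-aligned)
8..16  checksum  (8B, 8-aligned)
16..35  port  (19B, 1-aligned)
35..36  ack  (1B, 1-aligned)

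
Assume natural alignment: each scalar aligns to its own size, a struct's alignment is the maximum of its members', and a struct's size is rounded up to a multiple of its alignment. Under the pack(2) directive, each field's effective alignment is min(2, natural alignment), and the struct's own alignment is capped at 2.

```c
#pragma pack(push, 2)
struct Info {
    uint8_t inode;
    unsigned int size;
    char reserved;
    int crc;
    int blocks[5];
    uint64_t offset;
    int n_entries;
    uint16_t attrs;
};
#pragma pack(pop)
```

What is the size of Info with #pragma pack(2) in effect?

46

inode at 0 (size 1, align 1) → ends 1
pad 1 to align 2 for size
size at 2 (size 4, align 2) → ends 6
reserved at 6 (size 1, align 1) → ends 7
pad 1 to align 2 for crc
crc at 8 (size 4, align 2) → ends 12
blocks at 12 (size 20, align 2) → ends 32
offset at 32 (size 8, align 2) → ends 40
n_entries at 40 (size 4, align 2) → ends 44
attrs at 44 (size 2, align 2) → ends 46
total 46 bytes, alignment 2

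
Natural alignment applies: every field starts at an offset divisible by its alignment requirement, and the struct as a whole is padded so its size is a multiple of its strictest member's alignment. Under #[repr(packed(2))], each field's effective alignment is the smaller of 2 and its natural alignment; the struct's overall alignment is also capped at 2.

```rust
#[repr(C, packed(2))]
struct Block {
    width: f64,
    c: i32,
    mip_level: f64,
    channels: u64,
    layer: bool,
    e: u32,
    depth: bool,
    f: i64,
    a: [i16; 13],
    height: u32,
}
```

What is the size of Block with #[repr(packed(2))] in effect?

width at 0 (size 8, align 2) → ends 8
c at 8 (size 4, align 2) → ends 12
mip_level at 12 (size 8, align 2) → ends 20
channels at 20 (size 8, align 2) → ends 28
layer at 28 (size 1, align 1) → ends 29
pad 1 to align 2 for e
e at 30 (size 4, align 2) → ends 34
depth at 34 (size 1, align 1) → ends 35
pad 1 to align 2 for f
f at 36 (size 8, align 2) → ends 44
a at 44 (size 26, align 2) → ends 70
height at 70 (size 4, align 2) → ends 74
total 74 bytes, alignment 2

74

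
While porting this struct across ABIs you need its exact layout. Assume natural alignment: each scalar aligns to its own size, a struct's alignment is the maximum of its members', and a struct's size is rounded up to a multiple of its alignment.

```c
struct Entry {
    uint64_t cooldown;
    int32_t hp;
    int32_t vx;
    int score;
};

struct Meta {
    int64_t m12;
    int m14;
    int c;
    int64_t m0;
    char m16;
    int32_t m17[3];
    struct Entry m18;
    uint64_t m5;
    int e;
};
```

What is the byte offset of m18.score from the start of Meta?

56

Entry: 0..8  cooldown  (8B, 8-aligned); 8..12  hp  (4B, 4-aligned); 12..16  vx  (4B, 4-aligned); 16..20  score  (4B, 4-aligned); 20..24  -- tail padding (4B); sizeof = 24, alignof = 8
0..8  m12  (8B, 8-aligned)
8..12  m14  (4B, 4-aligned)
12..16  c  (4B, 4-aligned)
16..24  m0  (8B, 8-aligned)
24..25  m16  (1B, 1-aligned)
25..28  -- padding (3B)
28..40  m17  (12B, 4-aligned)
40..64  m18  (24B, 8-aligned)
within Entry: score at 16
40 + 16 = 56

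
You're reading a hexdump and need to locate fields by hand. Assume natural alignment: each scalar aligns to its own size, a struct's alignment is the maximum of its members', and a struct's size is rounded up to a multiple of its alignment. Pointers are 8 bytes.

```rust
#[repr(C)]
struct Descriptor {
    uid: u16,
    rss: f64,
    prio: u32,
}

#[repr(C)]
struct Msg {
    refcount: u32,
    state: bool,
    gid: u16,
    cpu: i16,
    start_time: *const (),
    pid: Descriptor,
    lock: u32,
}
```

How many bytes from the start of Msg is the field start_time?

Descriptor: uid at 0 (size 2, align 2) → ends 2; pad 6 to align 8 for rss; rss at 8 (size 8, align 8) → ends 16; prio at 16 (size 4, align 4) → ends 20; tail pad 4 to reach multiple of 8; total 24 bytes, alignment 8
refcount at 0 (size 4, align 4) → ends 4
state at 4 (size 1, align 1) → ends 5
pad 1 to align 2 for gid
gid at 6 (size 2, align 2) → ends 8
cpu at 8 (size 2, align 2) → ends 10
pad 6 to align 8 for start_time
start_time at 16 (size 8, align 8) → ends 24

16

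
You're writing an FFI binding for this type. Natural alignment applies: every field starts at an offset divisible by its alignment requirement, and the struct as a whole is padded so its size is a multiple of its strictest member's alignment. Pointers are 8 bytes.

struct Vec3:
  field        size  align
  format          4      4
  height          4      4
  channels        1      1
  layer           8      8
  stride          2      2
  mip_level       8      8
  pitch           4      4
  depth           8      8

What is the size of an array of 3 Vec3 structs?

168

@0: format [4B, align 4] → 4
@4: height [4B, align 4] → 8
@8: channels [1B, align 1] → 9
+7 pad (align 8)
@16: layer [8B, align 8] → 24
@24: stride [2B, align 2] → 26
+6 pad (align 8)
@32: mip_level [8B, align 8] → 40
@40: pitch [4B, align 4] → 44
+4 pad (align 8)
@48: depth [8B, align 8] → 56
size 56, align 8
array of 3: 3 × 56 = 168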